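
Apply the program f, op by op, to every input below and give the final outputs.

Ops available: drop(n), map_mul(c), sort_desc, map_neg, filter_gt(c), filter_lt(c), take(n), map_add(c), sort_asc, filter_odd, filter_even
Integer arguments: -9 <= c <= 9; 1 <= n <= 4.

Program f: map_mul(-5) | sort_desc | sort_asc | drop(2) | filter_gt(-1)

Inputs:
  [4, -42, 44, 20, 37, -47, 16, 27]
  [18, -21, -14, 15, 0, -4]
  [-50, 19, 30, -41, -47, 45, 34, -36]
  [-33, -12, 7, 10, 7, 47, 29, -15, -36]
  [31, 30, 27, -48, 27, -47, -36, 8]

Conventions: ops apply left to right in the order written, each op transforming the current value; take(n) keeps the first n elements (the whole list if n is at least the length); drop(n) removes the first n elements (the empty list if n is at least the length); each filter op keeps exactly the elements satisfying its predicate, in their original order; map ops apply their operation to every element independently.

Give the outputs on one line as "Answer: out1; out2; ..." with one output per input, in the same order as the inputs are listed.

[210, 235]; [0, 20, 70, 105]; [180, 205, 235, 250]; [60, 75, 165, 180]; [180, 235, 240]

Execution, op by op:
  [4, -42, 44, 20, 37, -47, 16, 27] -> [-20, 210, -220, -100, -185, 235, -80, -135] -> [235, 210, -20, -80, -100, -135, -185, -220] -> [-220, -185, -135, -100, -80, -20, 210, 235] -> [-135, -100, -80, -20, 210, 235] -> [210, 235]
  [18, -21, -14, 15, 0, -4] -> [-90, 105, 70, -75, 0, 20] -> [105, 70, 20, 0, -75, -90] -> [-90, -75, 0, 20, 70, 105] -> [0, 20, 70, 105] -> [0, 20, 70, 105]
  [-50, 19, 30, -41, -47, 45, 34, -36] -> [250, -95, -150, 205, 235, -225, -170, 180] -> [250, 235, 205, 180, -95, -150, -170, -225] -> [-225, -170, -150, -95, 180, 205, 235, 250] -> [-150, -95, 180, 205, 235, 250] -> [180, 205, 235, 250]
  [-33, -12, 7, 10, 7, 47, 29, -15, -36] -> [165, 60, -35, -50, -35, -235, -145, 75, 180] -> [180, 165, 75, 60, -35, -35, -50, -145, -235] -> [-235, -145, -50, -35, -35, 60, 75, 165, 180] -> [-50, -35, -35, 60, 75, 165, 180] -> [60, 75, 165, 180]
  [31, 30, 27, -48, 27, -47, -36, 8] -> [-155, -150, -135, 240, -135, 235, 180, -40] -> [240, 235, 180, -40, -135, -135, -150, -155] -> [-155, -150, -135, -135, -40, 180, 235, 240] -> [-135, -135, -40, 180, 235, 240] -> [180, 235, 240]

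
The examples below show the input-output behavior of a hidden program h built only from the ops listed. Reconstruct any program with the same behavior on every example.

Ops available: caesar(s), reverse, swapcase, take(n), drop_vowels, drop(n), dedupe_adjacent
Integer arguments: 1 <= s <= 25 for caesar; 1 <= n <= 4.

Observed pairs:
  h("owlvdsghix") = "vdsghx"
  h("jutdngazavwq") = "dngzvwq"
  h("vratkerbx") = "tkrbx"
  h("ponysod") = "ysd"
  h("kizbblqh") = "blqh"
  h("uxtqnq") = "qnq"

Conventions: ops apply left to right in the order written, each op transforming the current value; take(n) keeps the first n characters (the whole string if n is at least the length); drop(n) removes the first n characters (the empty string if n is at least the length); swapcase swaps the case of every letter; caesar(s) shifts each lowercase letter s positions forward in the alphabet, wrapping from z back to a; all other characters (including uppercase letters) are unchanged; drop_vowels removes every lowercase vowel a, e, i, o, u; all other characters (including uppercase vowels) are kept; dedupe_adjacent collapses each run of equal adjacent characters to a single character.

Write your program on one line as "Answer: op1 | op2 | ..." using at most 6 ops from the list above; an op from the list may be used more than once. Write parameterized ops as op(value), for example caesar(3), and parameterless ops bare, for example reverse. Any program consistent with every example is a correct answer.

drop(3) | reverse | dedupe_adjacent | drop_vowels | reverse

Check, running the answer program on each example:
  "owlvdsghix" -> "vdsghix" -> "xihgsdv" -> "xihgsdv" -> "xhgsdv" -> "vdsghx"
  "jutdngazavwq" -> "dngazavwq" -> "qwvazagnd" -> "qwvazagnd" -> "qwvzgnd" -> "dngzvwq"
  "vratkerbx" -> "tkerbx" -> "xbrekt" -> "xbrekt" -> "xbrkt" -> "tkrbx"
  "ponysod" -> "ysod" -> "dosy" -> "dosy" -> "dsy" -> "ysd"
  "kizbblqh" -> "bblqh" -> "hqlbb" -> "hqlb" -> "hqlb" -> "blqh"
  "uxtqnq" -> "qnq" -> "qnq" -> "qnq" -> "qnq" -> "qnq"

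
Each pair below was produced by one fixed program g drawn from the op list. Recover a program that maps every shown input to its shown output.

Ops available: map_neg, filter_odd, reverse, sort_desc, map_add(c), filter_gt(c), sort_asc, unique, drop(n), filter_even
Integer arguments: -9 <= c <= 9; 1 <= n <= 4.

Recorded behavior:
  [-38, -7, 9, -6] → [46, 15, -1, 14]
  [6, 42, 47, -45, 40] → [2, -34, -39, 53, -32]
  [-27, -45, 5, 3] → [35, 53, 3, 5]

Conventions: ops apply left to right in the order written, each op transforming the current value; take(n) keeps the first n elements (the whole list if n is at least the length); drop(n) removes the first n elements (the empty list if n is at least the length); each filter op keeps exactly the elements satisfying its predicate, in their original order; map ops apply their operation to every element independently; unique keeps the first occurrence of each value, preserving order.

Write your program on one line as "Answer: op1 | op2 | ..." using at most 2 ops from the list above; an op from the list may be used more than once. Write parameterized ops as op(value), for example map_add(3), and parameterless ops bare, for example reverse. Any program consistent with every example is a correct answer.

map_neg | map_add(8)

Check, running the answer program on each example:
  [-38, -7, 9, -6] -> [38, 7, -9, 6] -> [46, 15, -1, 14]
  [6, 42, 47, -45, 40] -> [-6, -42, -47, 45, -40] -> [2, -34, -39, 53, -32]
  [-27, -45, 5, 3] -> [27, 45, -5, -3] -> [35, 53, 3, 5]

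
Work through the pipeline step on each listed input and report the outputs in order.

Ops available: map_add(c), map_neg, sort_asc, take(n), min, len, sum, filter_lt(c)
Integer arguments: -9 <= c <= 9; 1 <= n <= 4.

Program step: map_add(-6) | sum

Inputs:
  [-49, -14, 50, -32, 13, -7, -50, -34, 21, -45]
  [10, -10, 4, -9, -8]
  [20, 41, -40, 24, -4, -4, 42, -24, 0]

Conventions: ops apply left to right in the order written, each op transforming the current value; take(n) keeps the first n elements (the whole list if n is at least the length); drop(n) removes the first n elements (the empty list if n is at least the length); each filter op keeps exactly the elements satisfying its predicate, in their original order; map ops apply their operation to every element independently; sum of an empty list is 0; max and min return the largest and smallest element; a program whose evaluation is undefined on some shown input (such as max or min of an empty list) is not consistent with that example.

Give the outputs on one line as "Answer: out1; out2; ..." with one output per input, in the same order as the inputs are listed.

Execution, op by op:
  [-49, -14, 50, -32, 13, -7, -50, -34, 21, -45] -> [-55, -20, 44, -38, 7, -13, -56, -40, 15, -51] -> -207
  [10, -10, 4, -9, -8] -> [4, -16, -2, -15, -14] -> -43
  [20, 41, -40, 24, -4, -4, 42, -24, 0] -> [14, 35, -46, 18, -10, -10, 36, -30, -6] -> 1

-207; -43; 1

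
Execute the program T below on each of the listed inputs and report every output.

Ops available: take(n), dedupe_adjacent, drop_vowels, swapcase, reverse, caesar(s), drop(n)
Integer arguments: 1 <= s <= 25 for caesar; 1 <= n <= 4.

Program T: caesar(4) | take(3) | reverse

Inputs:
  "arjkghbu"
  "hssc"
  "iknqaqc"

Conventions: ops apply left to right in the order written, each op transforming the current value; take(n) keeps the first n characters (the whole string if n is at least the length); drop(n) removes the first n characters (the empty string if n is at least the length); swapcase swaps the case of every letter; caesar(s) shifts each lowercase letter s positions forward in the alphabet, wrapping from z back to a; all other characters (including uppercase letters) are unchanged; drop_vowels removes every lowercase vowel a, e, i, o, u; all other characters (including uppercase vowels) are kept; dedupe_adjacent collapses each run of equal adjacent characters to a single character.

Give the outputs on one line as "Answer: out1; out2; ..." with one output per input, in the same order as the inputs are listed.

"nve"; "wwl"; "rom"

Execution, op by op:
  "arjkghbu" -> "evnoklfy" -> "evn" -> "nve"
  "hssc" -> "lwwg" -> "lww" -> "wwl"
  "iknqaqc" -> "morueug" -> "mor" -> "rom"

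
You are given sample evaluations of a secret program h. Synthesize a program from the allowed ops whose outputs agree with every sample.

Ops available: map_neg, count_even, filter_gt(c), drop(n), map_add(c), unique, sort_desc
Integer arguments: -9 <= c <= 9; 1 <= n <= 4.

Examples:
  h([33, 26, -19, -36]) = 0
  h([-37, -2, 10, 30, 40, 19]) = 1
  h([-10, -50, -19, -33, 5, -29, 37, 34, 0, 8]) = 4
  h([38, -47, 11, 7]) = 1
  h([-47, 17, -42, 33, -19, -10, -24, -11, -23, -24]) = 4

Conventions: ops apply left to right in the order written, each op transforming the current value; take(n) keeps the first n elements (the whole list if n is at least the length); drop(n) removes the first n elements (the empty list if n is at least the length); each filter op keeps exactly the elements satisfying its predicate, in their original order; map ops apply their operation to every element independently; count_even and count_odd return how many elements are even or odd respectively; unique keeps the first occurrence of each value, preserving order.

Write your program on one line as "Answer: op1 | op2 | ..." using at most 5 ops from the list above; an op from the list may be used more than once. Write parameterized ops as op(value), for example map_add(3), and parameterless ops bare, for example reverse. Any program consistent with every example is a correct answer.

map_add(1) | drop(2) | drop(1) | unique | count_even

Check, running the answer program on each example:
  [33, 26, -19, -36] -> [34, 27, -18, -35] -> [-18, -35] -> [-35] -> [-35] -> 0
  [-37, -2, 10, 30, 40, 19] -> [-36, -1, 11, 31, 41, 20] -> [11, 31, 41, 20] -> [31, 41, 20] -> [31, 41, 20] -> 1
  [-10, -50, -19, -33, 5, -29, 37, 34, 0, 8] -> [-9, -49, -18, -32, 6, -28, 38, 35, 1, 9] -> [-18, -32, 6, -28, 38, 35, 1, 9] -> [-32, 6, -28, 38, 35, 1, 9] -> [-32, 6, -28, 38, 35, 1, 9] -> 4
  [38, -47, 11, 7] -> [39, -46, 12, 8] -> [12, 8] -> [8] -> [8] -> 1
  [-47, 17, -42, 33, -19, -10, -24, -11, -23, -24] -> [-46, 18, -41, 34, -18, -9, -23, -10, -22, -23] -> [-41, 34, -18, -9, -23, -10, -22, -23] -> [34, -18, -9, -23, -10, -22, -23] -> [34, -18, -9, -23, -10, -22] -> 4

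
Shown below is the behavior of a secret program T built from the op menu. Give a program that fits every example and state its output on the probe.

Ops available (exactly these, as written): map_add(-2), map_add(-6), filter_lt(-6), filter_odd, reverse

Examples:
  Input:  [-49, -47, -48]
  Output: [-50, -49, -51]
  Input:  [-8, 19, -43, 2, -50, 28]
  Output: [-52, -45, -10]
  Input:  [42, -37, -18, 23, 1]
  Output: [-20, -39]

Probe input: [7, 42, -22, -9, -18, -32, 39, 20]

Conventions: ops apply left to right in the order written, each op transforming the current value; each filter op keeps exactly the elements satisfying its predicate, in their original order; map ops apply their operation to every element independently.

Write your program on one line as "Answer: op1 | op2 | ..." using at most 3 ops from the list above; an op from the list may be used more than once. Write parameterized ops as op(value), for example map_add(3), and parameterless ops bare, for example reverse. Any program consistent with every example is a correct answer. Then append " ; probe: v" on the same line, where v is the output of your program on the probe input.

map_add(-2) | reverse | filter_lt(-6) ; probe: [-34, -20, -11, -24]

Check, running the answer program on each example:
  [-49, -47, -48] -> [-51, -49, -50] -> [-50, -49, -51] -> [-50, -49, -51]
  [-8, 19, -43, 2, -50, 28] -> [-10, 17, -45, 0, -52, 26] -> [26, -52, 0, -45, 17, -10] -> [-52, -45, -10]
  [42, -37, -18, 23, 1] -> [40, -39, -20, 21, -1] -> [-1, 21, -20, -39, 40] -> [-20, -39]
  probe: [7, 42, -22, -9, -18, -32, 39, 20] -> [5, 40, -24, -11, -20, -34, 37, 18] -> [18, 37, -34, -20, -11, -24, 40, 5] -> [-34, -20, -11, -24]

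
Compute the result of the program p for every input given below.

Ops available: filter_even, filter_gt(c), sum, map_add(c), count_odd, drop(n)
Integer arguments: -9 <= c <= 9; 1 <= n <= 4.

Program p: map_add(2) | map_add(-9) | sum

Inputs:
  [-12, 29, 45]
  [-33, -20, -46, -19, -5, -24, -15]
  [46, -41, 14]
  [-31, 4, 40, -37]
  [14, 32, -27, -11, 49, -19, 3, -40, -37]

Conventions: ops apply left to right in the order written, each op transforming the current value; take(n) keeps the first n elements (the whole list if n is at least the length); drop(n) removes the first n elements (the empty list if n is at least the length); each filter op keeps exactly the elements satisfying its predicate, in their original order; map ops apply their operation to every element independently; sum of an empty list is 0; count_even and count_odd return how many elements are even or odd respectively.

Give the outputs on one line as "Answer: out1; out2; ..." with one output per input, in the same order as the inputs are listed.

Execution, op by op:
  [-12, 29, 45] -> [-10, 31, 47] -> [-19, 22, 38] -> 41
  [-33, -20, -46, -19, -5, -24, -15] -> [-31, -18, -44, -17, -3, -22, -13] -> [-40, -27, -53, -26, -12, -31, -22] -> -211
  [46, -41, 14] -> [48, -39, 16] -> [39, -48, 7] -> -2
  [-31, 4, 40, -37] -> [-29, 6, 42, -35] -> [-38, -3, 33, -44] -> -52
  [14, 32, -27, -11, 49, -19, 3, -40, -37] -> [16, 34, -25, -9, 51, -17, 5, -38, -35] -> [7, 25, -34, -18, 42, -26, -4, -47, -44] -> -99

41; -211; -2; -52; -99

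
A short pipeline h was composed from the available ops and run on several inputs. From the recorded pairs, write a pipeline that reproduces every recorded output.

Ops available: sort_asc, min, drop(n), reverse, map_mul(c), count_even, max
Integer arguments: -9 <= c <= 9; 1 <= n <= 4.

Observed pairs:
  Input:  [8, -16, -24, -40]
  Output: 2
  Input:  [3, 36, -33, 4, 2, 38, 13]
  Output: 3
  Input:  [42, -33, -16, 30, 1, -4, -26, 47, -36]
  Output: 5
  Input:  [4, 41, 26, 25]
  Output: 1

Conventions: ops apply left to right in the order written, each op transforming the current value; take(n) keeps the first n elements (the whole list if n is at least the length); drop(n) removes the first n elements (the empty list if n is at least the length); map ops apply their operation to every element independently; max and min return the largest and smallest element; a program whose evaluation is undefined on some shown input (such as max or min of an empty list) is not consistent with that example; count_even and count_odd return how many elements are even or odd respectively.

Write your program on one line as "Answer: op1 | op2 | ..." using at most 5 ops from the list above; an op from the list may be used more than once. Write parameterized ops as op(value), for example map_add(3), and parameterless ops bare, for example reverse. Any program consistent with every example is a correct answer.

reverse | drop(2) | reverse | count_even

Check, running the answer program on each example:
  [8, -16, -24, -40] -> [-40, -24, -16, 8] -> [-16, 8] -> [8, -16] -> 2
  [3, 36, -33, 4, 2, 38, 13] -> [13, 38, 2, 4, -33, 36, 3] -> [2, 4, -33, 36, 3] -> [3, 36, -33, 4, 2] -> 3
  [42, -33, -16, 30, 1, -4, -26, 47, -36] -> [-36, 47, -26, -4, 1, 30, -16, -33, 42] -> [-26, -4, 1, 30, -16, -33, 42] -> [42, -33, -16, 30, 1, -4, -26] -> 5
  [4, 41, 26, 25] -> [25, 26, 41, 4] -> [41, 4] -> [4, 41] -> 1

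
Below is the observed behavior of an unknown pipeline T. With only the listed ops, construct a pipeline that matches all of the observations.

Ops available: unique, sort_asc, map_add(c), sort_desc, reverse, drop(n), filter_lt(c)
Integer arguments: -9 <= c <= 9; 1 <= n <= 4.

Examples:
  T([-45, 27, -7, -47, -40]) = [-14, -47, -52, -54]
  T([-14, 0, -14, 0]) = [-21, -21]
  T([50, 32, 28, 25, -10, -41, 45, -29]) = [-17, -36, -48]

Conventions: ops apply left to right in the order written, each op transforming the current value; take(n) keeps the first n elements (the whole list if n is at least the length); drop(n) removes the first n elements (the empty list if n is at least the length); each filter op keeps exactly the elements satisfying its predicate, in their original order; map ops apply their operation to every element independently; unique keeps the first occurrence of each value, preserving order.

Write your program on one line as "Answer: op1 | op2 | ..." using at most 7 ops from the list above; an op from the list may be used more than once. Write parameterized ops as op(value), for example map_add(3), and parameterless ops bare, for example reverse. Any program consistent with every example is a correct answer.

map_add(3) | map_add(-8) | map_add(-2) | reverse | filter_lt(-7) | sort_desc

Check, running the answer program on each example:
  [-45, 27, -7, -47, -40] -> [-42, 30, -4, -44, -37] -> [-50, 22, -12, -52, -45] -> [-52, 20, -14, -54, -47] -> [-47, -54, -14, 20, -52] -> [-47, -54, -14, -52] -> [-14, -47, -52, -54]
  [-14, 0, -14, 0] -> [-11, 3, -11, 3] -> [-19, -5, -19, -5] -> [-21, -7, -21, -7] -> [-7, -21, -7, -21] -> [-21, -21] -> [-21, -21]
  [50, 32, 28, 25, -10, -41, 45, -29] -> [53, 35, 31, 28, -7, -38, 48, -26] -> [45, 27, 23, 20, -15, -46, 40, -34] -> [43, 25, 21, 18, -17, -48, 38, -36] -> [-36, 38, -48, -17, 18, 21, 25, 43] -> [-36, -48, -17] -> [-17, -36, -48]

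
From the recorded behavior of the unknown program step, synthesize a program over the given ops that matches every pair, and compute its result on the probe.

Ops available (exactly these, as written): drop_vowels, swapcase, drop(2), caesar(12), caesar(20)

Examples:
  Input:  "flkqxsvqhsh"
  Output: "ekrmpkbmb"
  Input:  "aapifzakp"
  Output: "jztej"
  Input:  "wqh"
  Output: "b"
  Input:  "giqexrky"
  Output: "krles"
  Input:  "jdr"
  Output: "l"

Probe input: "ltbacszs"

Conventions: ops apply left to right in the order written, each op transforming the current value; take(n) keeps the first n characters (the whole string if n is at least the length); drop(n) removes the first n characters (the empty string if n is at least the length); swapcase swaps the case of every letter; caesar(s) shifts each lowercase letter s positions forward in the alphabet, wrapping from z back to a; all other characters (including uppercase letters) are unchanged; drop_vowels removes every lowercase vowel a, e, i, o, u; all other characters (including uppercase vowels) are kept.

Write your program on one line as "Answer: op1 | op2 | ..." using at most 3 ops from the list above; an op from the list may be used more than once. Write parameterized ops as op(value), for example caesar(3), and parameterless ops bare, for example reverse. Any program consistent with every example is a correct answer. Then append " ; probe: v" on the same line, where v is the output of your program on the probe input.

drop(2) | drop_vowels | caesar(20) ; probe: "vwmtm"

Check, running the answer program on each example:
  "flkqxsvqhsh" -> "kqxsvqhsh" -> "kqxsvqhsh" -> "ekrmpkbmb"
  "aapifzakp" -> "pifzakp" -> "pfzkp" -> "jztej"
  "wqh" -> "h" -> "h" -> "b"
  "giqexrky" -> "qexrky" -> "qxrky" -> "krles"
  "jdr" -> "r" -> "r" -> "l"
  probe: "ltbacszs" -> "bacszs" -> "bcszs" -> "vwmtm"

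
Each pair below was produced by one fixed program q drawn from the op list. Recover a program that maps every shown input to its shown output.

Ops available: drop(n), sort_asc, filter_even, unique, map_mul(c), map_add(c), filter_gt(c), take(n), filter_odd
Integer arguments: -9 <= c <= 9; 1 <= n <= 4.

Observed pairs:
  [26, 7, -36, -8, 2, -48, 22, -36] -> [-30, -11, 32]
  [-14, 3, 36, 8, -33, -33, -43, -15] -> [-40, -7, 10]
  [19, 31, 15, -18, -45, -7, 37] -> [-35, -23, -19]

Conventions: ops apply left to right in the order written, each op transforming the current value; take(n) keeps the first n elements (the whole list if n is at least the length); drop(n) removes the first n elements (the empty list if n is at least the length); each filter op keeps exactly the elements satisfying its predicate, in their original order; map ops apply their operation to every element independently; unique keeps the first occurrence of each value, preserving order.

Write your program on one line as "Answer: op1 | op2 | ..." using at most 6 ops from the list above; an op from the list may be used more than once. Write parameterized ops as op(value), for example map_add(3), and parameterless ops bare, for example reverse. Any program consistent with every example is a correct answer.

take(3) | sort_asc | map_add(4) | map_mul(-1) | sort_asc

Check, running the answer program on each example:
  [26, 7, -36, -8, 2, -48, 22, -36] -> [26, 7, -36] -> [-36, 7, 26] -> [-32, 11, 30] -> [32, -11, -30] -> [-30, -11, 32]
  [-14, 3, 36, 8, -33, -33, -43, -15] -> [-14, 3, 36] -> [-14, 3, 36] -> [-10, 7, 40] -> [10, -7, -40] -> [-40, -7, 10]
  [19, 31, 15, -18, -45, -7, 37] -> [19, 31, 15] -> [15, 19, 31] -> [19, 23, 35] -> [-19, -23, -35] -> [-35, -23, -19]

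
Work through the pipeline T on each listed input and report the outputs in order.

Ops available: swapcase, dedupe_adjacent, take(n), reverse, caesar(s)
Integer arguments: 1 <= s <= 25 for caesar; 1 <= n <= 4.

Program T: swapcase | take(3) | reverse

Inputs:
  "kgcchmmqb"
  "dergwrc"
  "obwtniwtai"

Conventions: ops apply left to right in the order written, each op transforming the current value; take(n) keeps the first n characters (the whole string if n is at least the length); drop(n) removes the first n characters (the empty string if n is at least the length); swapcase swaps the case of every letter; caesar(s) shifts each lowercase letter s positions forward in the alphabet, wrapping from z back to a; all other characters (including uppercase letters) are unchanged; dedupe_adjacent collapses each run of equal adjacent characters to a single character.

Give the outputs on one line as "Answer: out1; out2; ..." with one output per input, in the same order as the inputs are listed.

"CGK"; "RED"; "WBO"

Execution, op by op:
  "kgcchmmqb" -> "KGCCHMMQB" -> "KGC" -> "CGK"
  "dergwrc" -> "DERGWRC" -> "DER" -> "RED"
  "obwtniwtai" -> "OBWTNIWTAI" -> "OBW" -> "WBO"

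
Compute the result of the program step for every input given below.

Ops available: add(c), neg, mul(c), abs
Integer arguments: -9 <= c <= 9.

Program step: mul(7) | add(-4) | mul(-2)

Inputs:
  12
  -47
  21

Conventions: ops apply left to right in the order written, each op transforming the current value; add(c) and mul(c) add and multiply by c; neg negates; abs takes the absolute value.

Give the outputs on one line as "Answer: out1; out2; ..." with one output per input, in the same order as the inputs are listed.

Execution, op by op:
  12 -> 84 -> 80 -> -160
  -47 -> -329 -> -333 -> 666
  21 -> 147 -> 143 -> -286

-160; 666; -286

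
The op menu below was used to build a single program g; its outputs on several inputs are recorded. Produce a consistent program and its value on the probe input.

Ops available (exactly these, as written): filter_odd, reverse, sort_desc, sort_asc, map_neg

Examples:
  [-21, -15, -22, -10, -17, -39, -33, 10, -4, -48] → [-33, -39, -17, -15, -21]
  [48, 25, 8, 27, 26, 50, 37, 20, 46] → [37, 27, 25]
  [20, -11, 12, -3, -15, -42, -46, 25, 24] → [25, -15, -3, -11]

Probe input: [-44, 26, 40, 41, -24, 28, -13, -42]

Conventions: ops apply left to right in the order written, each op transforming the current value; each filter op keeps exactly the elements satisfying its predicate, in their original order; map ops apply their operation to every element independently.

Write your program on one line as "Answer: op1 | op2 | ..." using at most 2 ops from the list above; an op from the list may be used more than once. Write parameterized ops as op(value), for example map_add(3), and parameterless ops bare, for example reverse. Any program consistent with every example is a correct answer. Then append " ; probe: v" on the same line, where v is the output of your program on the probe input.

reverse | filter_odd ; probe: [-13, 41]

Check, running the answer program on each example:
  [-21, -15, -22, -10, -17, -39, -33, 10, -4, -48] -> [-48, -4, 10, -33, -39, -17, -10, -22, -15, -21] -> [-33, -39, -17, -15, -21]
  [48, 25, 8, 27, 26, 50, 37, 20, 46] -> [46, 20, 37, 50, 26, 27, 8, 25, 48] -> [37, 27, 25]
  [20, -11, 12, -3, -15, -42, -46, 25, 24] -> [24, 25, -46, -42, -15, -3, 12, -11, 20] -> [25, -15, -3, -11]
  probe: [-44, 26, 40, 41, -24, 28, -13, -42] -> [-42, -13, 28, -24, 41, 40, 26, -44] -> [-13, 41]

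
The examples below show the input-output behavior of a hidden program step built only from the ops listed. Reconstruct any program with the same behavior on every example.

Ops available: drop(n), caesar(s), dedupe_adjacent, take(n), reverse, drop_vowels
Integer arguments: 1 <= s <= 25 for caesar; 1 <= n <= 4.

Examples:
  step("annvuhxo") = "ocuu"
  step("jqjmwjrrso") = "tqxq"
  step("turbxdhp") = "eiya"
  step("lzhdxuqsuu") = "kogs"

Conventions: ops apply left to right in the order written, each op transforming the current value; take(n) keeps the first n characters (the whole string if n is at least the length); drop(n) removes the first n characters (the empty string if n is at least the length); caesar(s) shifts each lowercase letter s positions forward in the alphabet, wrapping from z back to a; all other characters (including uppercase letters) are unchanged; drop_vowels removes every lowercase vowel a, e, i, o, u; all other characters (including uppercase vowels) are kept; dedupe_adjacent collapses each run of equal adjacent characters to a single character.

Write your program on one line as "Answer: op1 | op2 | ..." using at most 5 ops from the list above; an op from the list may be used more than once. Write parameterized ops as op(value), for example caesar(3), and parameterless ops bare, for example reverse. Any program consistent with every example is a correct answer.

drop_vowels | caesar(6) | take(4) | caesar(1) | reverse

Check, running the answer program on each example:
  "annvuhxo" -> "nnvhx" -> "ttbnd" -> "ttbn" -> "uuco" -> "ocuu"
  "jqjmwjrrso" -> "jqjmwjrrs" -> "pwpscpxxy" -> "pwps" -> "qxqt" -> "tqxq"
  "turbxdhp" -> "trbxdhp" -> "zxhdjnv" -> "zxhd" -> "ayie" -> "eiya"
  "lzhdxuqsuu" -> "lzhdxqs" -> "rfnjdwy" -> "rfnj" -> "sgok" -> "kogs"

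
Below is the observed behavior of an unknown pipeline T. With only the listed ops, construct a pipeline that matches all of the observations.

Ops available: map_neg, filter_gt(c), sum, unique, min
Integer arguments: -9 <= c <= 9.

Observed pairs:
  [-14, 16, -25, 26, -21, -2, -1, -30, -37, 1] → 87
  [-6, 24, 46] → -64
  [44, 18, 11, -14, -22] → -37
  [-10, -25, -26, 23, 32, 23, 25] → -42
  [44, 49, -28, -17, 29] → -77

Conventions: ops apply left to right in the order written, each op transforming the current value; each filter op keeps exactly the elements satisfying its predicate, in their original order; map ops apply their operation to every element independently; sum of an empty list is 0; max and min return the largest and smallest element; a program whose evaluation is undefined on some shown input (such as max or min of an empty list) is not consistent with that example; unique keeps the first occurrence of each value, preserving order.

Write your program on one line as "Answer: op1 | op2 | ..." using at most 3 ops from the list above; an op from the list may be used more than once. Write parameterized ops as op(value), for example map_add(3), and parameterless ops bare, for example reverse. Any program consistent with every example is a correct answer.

map_neg | sum

Check, running the answer program on each example:
  [-14, 16, -25, 26, -21, -2, -1, -30, -37, 1] -> [14, -16, 25, -26, 21, 2, 1, 30, 37, -1] -> 87
  [-6, 24, 46] -> [6, -24, -46] -> -64
  [44, 18, 11, -14, -22] -> [-44, -18, -11, 14, 22] -> -37
  [-10, -25, -26, 23, 32, 23, 25] -> [10, 25, 26, -23, -32, -23, -25] -> -42
  [44, 49, -28, -17, 29] -> [-44, -49, 28, 17, -29] -> -77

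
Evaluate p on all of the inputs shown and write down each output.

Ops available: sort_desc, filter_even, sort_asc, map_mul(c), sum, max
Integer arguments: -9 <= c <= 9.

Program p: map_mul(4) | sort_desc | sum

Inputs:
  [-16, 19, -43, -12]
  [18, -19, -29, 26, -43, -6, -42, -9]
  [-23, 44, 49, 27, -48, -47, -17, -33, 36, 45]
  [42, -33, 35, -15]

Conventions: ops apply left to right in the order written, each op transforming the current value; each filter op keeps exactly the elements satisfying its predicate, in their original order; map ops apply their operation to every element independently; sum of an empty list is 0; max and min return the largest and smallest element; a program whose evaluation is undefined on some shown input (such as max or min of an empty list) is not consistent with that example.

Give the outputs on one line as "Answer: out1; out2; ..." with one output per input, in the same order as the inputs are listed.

Execution, op by op:
  [-16, 19, -43, -12] -> [-64, 76, -172, -48] -> [76, -48, -64, -172] -> -208
  [18, -19, -29, 26, -43, -6, -42, -9] -> [72, -76, -116, 104, -172, -24, -168, -36] -> [104, 72, -24, -36, -76, -116, -168, -172] -> -416
  [-23, 44, 49, 27, -48, -47, -17, -33, 36, 45] -> [-92, 176, 196, 108, -192, -188, -68, -132, 144, 180] -> [196, 180, 176, 144, 108, -68, -92, -132, -188, -192] -> 132
  [42, -33, 35, -15] -> [168, -132, 140, -60] -> [168, 140, -60, -132] -> 116

-208; -416; 132; 116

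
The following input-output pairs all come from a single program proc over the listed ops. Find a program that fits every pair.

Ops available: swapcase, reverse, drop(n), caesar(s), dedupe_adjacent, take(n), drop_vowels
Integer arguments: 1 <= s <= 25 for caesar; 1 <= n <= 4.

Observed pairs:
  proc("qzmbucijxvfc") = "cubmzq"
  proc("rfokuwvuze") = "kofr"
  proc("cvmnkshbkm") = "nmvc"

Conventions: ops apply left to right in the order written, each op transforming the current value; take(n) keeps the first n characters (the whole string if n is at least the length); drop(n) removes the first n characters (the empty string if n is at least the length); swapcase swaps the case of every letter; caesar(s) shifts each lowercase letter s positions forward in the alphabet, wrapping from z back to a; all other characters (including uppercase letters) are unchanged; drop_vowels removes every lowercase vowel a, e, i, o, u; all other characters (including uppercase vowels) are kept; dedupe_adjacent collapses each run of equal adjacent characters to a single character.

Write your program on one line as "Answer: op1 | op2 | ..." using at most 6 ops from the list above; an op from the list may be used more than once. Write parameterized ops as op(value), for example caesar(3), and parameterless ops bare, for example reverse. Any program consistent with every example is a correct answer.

reverse | drop(4) | swapcase | drop(2) | swapcase

Check, running the answer program on each example:
  "qzmbucijxvfc" -> "cfvxjicubmzq" -> "jicubmzq" -> "JICUBMZQ" -> "CUBMZQ" -> "cubmzq"
  "rfokuwvuze" -> "ezuvwukofr" -> "wukofr" -> "WUKOFR" -> "KOFR" -> "kofr"
  "cvmnkshbkm" -> "mkbhsknmvc" -> "sknmvc" -> "SKNMVC" -> "NMVC" -> "nmvc"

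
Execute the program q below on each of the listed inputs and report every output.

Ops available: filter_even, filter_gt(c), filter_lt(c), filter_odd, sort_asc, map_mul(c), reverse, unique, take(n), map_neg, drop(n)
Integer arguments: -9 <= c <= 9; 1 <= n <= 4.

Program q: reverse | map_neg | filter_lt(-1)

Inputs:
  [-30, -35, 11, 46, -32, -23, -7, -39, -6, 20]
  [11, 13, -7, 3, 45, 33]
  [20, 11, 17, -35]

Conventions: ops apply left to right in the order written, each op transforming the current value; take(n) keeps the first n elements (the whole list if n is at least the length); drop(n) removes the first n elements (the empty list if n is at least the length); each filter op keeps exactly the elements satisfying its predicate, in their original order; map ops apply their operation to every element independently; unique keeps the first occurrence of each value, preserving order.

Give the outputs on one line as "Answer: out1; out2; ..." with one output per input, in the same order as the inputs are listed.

Execution, op by op:
  [-30, -35, 11, 46, -32, -23, -7, -39, -6, 20] -> [20, -6, -39, -7, -23, -32, 46, 11, -35, -30] -> [-20, 6, 39, 7, 23, 32, -46, -11, 35, 30] -> [-20, -46, -11]
  [11, 13, -7, 3, 45, 33] -> [33, 45, 3, -7, 13, 11] -> [-33, -45, -3, 7, -13, -11] -> [-33, -45, -3, -13, -11]
  [20, 11, 17, -35] -> [-35, 17, 11, 20] -> [35, -17, -11, -20] -> [-17, -11, -20]

[-20, -46, -11]; [-33, -45, -3, -13, -11]; [-17, -11, -20]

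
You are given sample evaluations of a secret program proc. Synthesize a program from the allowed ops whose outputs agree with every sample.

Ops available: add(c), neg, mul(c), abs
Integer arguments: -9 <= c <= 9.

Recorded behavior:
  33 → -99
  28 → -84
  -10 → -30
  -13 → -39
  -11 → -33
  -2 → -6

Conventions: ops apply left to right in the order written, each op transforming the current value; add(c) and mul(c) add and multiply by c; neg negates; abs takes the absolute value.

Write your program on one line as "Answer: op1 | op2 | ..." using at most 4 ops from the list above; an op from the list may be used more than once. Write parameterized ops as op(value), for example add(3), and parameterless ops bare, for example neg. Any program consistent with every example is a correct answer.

mul(-3) | neg | abs | neg

Check, running the answer program on each example:
  33 -> -99 -> 99 -> 99 -> -99
  28 -> -84 -> 84 -> 84 -> -84
  -10 -> 30 -> -30 -> 30 -> -30
  -13 -> 39 -> -39 -> 39 -> -39
  -11 -> 33 -> -33 -> 33 -> -33
  -2 -> 6 -> -6 -> 6 -> -6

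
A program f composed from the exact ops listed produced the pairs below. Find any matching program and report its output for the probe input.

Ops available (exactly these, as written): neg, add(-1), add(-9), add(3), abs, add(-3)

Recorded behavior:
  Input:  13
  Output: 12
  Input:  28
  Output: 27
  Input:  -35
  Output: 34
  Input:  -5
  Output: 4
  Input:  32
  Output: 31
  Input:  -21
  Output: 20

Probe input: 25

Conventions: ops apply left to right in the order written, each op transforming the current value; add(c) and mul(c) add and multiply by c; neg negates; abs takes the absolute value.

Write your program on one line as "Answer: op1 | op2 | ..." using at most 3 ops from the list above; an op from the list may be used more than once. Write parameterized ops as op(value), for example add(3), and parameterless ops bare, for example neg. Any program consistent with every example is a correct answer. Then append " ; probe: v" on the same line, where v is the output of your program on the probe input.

abs | add(-1) ; probe: 24

Check, running the answer program on each example:
  13 -> 13 -> 12
  28 -> 28 -> 27
  -35 -> 35 -> 34
  -5 -> 5 -> 4
  32 -> 32 -> 31
  -21 -> 21 -> 20
  probe: 25 -> 25 -> 24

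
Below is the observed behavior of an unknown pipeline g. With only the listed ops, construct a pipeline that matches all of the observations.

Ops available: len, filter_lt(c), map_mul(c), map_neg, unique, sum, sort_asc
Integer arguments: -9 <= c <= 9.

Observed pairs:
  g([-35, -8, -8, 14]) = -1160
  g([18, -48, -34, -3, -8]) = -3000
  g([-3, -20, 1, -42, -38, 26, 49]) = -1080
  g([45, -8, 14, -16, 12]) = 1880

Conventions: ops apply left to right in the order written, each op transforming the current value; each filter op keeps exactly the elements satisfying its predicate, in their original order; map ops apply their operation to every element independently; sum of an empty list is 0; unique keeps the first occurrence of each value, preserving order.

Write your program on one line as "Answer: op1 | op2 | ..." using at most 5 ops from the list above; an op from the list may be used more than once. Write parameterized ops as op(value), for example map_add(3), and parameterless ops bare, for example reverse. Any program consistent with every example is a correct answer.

unique | map_mul(-8) | map_mul(-5) | sum

Check, running the answer program on each example:
  [-35, -8, -8, 14] -> [-35, -8, 14] -> [280, 64, -112] -> [-1400, -320, 560] -> -1160
  [18, -48, -34, -3, -8] -> [18, -48, -34, -3, -8] -> [-144, 384, 272, 24, 64] -> [720, -1920, -1360, -120, -320] -> -3000
  [-3, -20, 1, -42, -38, 26, 49] -> [-3, -20, 1, -42, -38, 26, 49] -> [24, 160, -8, 336, 304, -208, -392] -> [-120, -800, 40, -1680, -1520, 1040, 1960] -> -1080
  [45, -8, 14, -16, 12] -> [45, -8, 14, -16, 12] -> [-360, 64, -112, 128, -96] -> [1800, -320, 560, -640, 480] -> 1880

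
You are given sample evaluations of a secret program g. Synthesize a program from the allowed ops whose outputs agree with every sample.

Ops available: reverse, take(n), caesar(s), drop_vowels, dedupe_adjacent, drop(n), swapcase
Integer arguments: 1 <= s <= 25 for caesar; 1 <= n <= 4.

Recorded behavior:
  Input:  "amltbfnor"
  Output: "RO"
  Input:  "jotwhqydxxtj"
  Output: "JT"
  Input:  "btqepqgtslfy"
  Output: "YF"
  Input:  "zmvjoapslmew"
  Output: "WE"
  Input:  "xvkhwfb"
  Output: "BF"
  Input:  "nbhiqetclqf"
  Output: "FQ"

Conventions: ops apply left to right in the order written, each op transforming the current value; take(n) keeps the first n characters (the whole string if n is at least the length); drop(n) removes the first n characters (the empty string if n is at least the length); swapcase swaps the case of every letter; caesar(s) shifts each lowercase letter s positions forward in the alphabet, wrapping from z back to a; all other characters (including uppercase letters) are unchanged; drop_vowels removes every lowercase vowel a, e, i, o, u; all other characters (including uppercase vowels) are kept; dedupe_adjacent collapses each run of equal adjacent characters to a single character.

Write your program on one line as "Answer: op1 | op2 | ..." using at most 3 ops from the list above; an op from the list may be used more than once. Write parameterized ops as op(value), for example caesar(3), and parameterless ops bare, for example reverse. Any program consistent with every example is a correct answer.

reverse | swapcase | take(2)

Check, running the answer program on each example:
  "amltbfnor" -> "ronfbtlma" -> "RONFBTLMA" -> "RO"
  "jotwhqydxxtj" -> "jtxxdyqhwtoj" -> "JTXXDYQHWTOJ" -> "JT"
  "btqepqgtslfy" -> "yflstgqpeqtb" -> "YFLSTGQPEQTB" -> "YF"
  "zmvjoapslmew" -> "wemlspaojvmz" -> "WEMLSPAOJVMZ" -> "WE"
  "xvkhwfb" -> "bfwhkvx" -> "BFWHKVX" -> "BF"
  "nbhiqetclqf" -> "fqlcteqihbn" -> "FQLCTEQIHBN" -> "FQ"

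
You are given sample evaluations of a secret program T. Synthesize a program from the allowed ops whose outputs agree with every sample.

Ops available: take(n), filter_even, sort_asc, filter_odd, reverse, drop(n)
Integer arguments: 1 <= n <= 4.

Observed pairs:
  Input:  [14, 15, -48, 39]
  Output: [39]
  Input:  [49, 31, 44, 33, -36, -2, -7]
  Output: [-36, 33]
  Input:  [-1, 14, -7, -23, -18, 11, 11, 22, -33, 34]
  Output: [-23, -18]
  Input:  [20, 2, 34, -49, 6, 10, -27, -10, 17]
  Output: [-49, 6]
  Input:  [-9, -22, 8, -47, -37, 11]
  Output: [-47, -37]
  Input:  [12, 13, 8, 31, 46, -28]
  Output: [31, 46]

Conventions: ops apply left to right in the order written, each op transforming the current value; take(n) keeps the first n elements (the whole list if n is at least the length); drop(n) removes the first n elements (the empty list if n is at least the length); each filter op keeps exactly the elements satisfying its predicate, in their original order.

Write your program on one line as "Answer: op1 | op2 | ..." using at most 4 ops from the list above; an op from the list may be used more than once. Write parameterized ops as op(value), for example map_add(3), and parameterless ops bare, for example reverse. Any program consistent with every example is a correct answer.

drop(3) | take(2) | reverse | sort_asc

Check, running the answer program on each example:
  [14, 15, -48, 39] -> [39] -> [39] -> [39] -> [39]
  [49, 31, 44, 33, -36, -2, -7] -> [33, -36, -2, -7] -> [33, -36] -> [-36, 33] -> [-36, 33]
  [-1, 14, -7, -23, -18, 11, 11, 22, -33, 34] -> [-23, -18, 11, 11, 22, -33, 34] -> [-23, -18] -> [-18, -23] -> [-23, -18]
  [20, 2, 34, -49, 6, 10, -27, -10, 17] -> [-49, 6, 10, -27, -10, 17] -> [-49, 6] -> [6, -49] -> [-49, 6]
  [-9, -22, 8, -47, -37, 11] -> [-47, -37, 11] -> [-47, -37] -> [-37, -47] -> [-47, -37]
  [12, 13, 8, 31, 46, -28] -> [31, 46, -28] -> [31, 46] -> [46, 31] -> [31, 46]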